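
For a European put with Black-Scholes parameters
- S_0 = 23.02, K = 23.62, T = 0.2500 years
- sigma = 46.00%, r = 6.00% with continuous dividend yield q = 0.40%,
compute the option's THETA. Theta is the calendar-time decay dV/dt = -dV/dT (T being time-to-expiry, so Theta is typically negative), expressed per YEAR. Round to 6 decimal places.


d1 = 0.0639982284; d2 = -0.1660017716
phi(d1) = 0.3981261278; exp(-qT) = 0.9990004998; exp(-rT) = 0.9851119396
Theta = -S*exp(-qT)*phi(d1)*sigma/(2*sqrt(T)) + r*K*exp(-rT)*N(-d2) - q*S*exp(-qT)*N(-d1)
N(-d1) = 0.4744858187; N(-d2) = 0.5659222220; sqrt(T) = 0.5000000000
Term 1 = -23.0200 * 0.9990004998 * 0.3981261278 * 0.4600 / (2 * 0.5000000000) = -4.2116234624
Term 2 = 0.0600 * 23.6200 * 0.9851119396 * 0.5659222220 = 0.7900843768
Term 3 = -0.0040 * 23.0200 * 0.9990004998 * 0.4744858187 = -0.0436469854
Theta = -4.2116234624 + (0.7900843768) + (-0.0436469854) = -3.465186

Answer: Theta = -3.465186


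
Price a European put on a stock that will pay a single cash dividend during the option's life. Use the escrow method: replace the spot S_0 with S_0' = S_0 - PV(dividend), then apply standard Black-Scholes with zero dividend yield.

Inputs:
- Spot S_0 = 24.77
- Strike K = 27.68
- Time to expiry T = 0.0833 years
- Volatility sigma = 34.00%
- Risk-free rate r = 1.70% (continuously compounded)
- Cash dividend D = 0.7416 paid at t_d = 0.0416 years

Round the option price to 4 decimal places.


PV(D) = D * exp(-r * t_d) = 0.7416 * 0.99929305 = 0.74107573
S_0' = S_0 - PV(D) = 24.7700 - 0.74107573 = 24.02892427
d1 = (ln(S_0'/K) + (r + sigma^2/2)*T) / (sigma*sqrt(T)) = -1.37797948
d2 = d1 - sigma*sqrt(T) = -1.47610940
exp(-rT) = 0.99858490
N(-d1) = 0.91589519; N(-d2) = 0.93004274
P = K * exp(-rT) * N(-d2) - S_0' * N(-d1) = 27.6800 * 0.99858490 * 0.93004274 - 24.02892427 * 0.91589519 = 3.6992

Answer: Price = 3.6992


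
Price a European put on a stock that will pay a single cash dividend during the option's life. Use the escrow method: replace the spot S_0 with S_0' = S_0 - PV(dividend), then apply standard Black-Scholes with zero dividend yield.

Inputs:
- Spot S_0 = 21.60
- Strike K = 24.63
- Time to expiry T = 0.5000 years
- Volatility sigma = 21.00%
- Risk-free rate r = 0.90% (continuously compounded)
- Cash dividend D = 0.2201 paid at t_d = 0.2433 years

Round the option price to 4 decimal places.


PV(D) = D * exp(-r * t_d) = 0.2201 * 0.99781270 = 0.21961857
S_0' = S_0 - PV(D) = 21.6000 - 0.21961857 = 21.38038143
d1 = (ln(S_0'/K) + (r + sigma^2/2)*T) / (sigma*sqrt(T)) = -0.84830231
d2 = d1 - sigma*sqrt(T) = -0.99679473
exp(-rT) = 0.99551011
N(-d1) = 0.80186518; N(-d2) = 0.84056792
P = K * exp(-rT) * N(-d2) - S_0' * N(-d1) = 24.6300 * 0.99551011 * 0.84056792 - 21.38038143 * 0.80186518 = 3.4660

Answer: Price = 3.4660


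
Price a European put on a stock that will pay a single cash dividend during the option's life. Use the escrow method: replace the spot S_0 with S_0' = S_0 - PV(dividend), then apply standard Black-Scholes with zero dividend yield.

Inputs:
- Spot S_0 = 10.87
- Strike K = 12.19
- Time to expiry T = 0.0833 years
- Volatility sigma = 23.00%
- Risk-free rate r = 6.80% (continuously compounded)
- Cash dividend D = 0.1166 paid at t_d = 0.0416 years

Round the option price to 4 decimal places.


PV(D) = D * exp(-r * t_d) = 0.1166 * 0.99717520 = 0.11627063
S_0' = S_0 - PV(D) = 10.8700 - 0.11627063 = 10.75372937
d1 = (ln(S_0'/K) + (r + sigma^2/2)*T) / (sigma*sqrt(T)) = -1.76999254
d2 = d1 - sigma*sqrt(T) = -1.83637454
exp(-rT) = 0.99435161
N(-d1) = 0.96163581; N(-d2) = 0.96684886
P = K * exp(-rT) * N(-d2) - S_0' * N(-d1) = 12.1900 * 0.99435161 * 0.96684886 - 10.75372937 * 0.96163581 = 1.3781

Answer: Price = 1.3781


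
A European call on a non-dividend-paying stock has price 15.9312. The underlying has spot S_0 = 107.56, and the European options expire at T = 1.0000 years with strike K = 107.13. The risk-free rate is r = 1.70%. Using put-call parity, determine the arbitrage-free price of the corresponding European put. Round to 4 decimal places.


Put-call parity: C - P = S_0 * exp(-qT) - K * exp(-rT).
S_0 * exp(-qT) = 107.5600 * 1.00000000 = 107.56000000
K * exp(-rT) = 107.1300 * 0.98314368 = 105.32418293
P = C - S*exp(-qT) + K*exp(-rT)
P = 15.9312 - 107.56000000 + 105.32418293 = 13.6954

Answer: Put price = 13.6954


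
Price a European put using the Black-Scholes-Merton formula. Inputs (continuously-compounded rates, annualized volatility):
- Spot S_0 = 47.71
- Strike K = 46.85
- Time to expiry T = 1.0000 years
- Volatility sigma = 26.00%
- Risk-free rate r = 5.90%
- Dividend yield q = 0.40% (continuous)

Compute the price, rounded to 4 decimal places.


Answer: Price = 3.2503

Derivation:
d1 = (ln(S/K) + (r - q + 0.5*sigma^2) * T) / (sigma * sqrt(T)) = 0.41150004
d2 = d1 - sigma * sqrt(T) = 0.15150004
exp(-rT) = 0.94270677; exp(-qT) = 0.99600799
P = K * exp(-rT) * N(-d2) - S_0 * exp(-qT) * N(-d1)
N(-d1) = 0.34035296; N(-d2) = 0.43979064
P = 46.8500 * 0.94270677 * 0.43979064 - 47.7100 * 0.99600799 * 0.34035296 = 3.2503


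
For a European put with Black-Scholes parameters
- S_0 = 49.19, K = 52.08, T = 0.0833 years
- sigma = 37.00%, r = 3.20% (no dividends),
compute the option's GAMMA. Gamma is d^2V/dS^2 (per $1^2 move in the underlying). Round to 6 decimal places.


Answer: Gamma = 0.068439

Derivation:
d1 = -0.4562587866; d2 = -0.5630472223
phi(d1) = 0.3595059420; exp(-qT) = 1.0000000000; exp(-rT) = 0.9973379496
Gamma = exp(-qT) * phi(d1) / (S * sigma * sqrt(T)) = 1.0000000000 * 0.3595059420 / (49.1900 * 0.3700 * 0.2886173938) = 0.068439


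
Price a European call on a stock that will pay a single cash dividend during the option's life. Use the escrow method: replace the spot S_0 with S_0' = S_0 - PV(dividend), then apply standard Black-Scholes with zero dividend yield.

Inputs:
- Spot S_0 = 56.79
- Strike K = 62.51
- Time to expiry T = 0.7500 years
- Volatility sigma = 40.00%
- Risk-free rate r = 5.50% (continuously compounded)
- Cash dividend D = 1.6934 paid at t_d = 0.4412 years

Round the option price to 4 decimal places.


Answer: Price = 5.7222

Derivation:
PV(D) = D * exp(-r * t_d) = 1.6934 * 0.97602605 = 1.65280252
S_0' = S_0 - PV(D) = 56.7900 - 1.65280252 = 55.13719748
d1 = (ln(S_0'/K) + (r + sigma^2/2)*T) / (sigma*sqrt(T)) = -0.07000939
d2 = d1 - sigma*sqrt(T) = -0.41641955
exp(-rT) = 0.95958920
N(d1) = 0.47209309; N(d2) = 0.33855151
C = S_0' * N(d1) - K * exp(-rT) * N(d2) = 55.13719748 * 0.47209309 - 62.5100 * 0.95958920 * 0.33855151 = 5.7222


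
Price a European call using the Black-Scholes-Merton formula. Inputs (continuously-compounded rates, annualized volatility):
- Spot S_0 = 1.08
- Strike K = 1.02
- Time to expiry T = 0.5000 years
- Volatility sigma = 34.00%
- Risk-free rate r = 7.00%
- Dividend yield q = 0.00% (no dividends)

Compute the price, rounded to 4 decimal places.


Answer: Price = 0.1535

Derivation:
d1 = (ln(S/K) + (r - q + 0.5*sigma^2) * T) / (sigma * sqrt(T)) = 0.50353662
d2 = d1 - sigma * sqrt(T) = 0.26312031
exp(-rT) = 0.96560542; exp(-qT) = 1.00000000
C = S_0 * exp(-qT) * N(d1) - K * exp(-rT) * N(d2)
N(d1) = 0.69270648; N(d2) = 0.60377108
C = 1.0800 * 1.00000000 * 0.69270648 - 1.0200 * 0.96560542 * 0.60377108 = 0.1535


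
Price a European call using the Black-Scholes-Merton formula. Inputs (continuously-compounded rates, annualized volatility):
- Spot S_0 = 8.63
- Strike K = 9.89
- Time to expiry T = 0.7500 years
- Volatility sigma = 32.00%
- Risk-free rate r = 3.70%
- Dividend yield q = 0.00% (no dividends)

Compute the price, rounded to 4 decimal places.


Answer: Price = 0.5865

Derivation:
d1 = (ln(S/K) + (r - q + 0.5*sigma^2) * T) / (sigma * sqrt(T)) = -0.25305854
d2 = d1 - sigma * sqrt(T) = -0.53018667
exp(-rT) = 0.97263149; exp(-qT) = 1.00000000
C = S_0 * exp(-qT) * N(d1) - K * exp(-rT) * N(d2)
N(d1) = 0.40011149; N(d2) = 0.29799126
C = 8.6300 * 1.00000000 * 0.40011149 - 9.8900 * 0.97263149 * 0.29799126 = 0.5865


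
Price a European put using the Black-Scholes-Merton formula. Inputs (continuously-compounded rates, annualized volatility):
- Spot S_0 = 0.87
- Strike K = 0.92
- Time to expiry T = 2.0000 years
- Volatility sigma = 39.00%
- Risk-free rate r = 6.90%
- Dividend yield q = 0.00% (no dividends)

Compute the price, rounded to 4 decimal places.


Answer: Price = 0.1492

Derivation:
d1 = (ln(S/K) + (r - q + 0.5*sigma^2) * T) / (sigma * sqrt(T)) = 0.42466212
d2 = d1 - sigma * sqrt(T) = -0.12688117
exp(-rT) = 0.87109869; exp(-qT) = 1.00000000
P = K * exp(-rT) * N(-d2) - S_0 * exp(-qT) * N(-d1)
N(-d1) = 0.33554150; N(-d2) = 0.55048278
P = 0.9200 * 0.87109869 * 0.55048278 - 0.8700 * 1.00000000 * 0.33554150 = 0.1492


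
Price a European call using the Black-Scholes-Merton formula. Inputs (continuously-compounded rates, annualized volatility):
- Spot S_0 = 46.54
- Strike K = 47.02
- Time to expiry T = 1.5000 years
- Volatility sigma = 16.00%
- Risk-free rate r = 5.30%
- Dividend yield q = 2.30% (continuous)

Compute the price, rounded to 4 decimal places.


d1 = (ln(S/K) + (r - q + 0.5*sigma^2) * T) / (sigma * sqrt(T)) = 0.27525689
d2 = d1 - sigma * sqrt(T) = 0.07929771
exp(-rT) = 0.92357802; exp(-qT) = 0.96608834
C = S_0 * exp(-qT) * N(d1) - K * exp(-rT) * N(d2)
N(d1) = 0.60844056; N(d2) = 0.53160209
C = 46.5400 * 0.96608834 * 0.60844056 - 47.0200 * 0.92357802 * 0.53160209 = 4.2709

Answer: Price = 4.2709


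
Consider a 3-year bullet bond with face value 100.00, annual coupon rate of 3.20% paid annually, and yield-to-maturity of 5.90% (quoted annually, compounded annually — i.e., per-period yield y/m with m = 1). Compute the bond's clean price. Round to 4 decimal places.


Coupon per period c = face * coupon_rate / m = 3.200000
Periods per year m = 1; per-period yield y/m = 0.059000
Number of cashflows N = 3
Cashflows (t years, CF_t, discount factor 1/(1+y/m)^(m*t), PV):
  t = 1.0000: CF_t = 3.200000, DF = 0.944287, PV = 3.021719
  t = 2.0000: CF_t = 3.200000, DF = 0.891678, PV = 2.853370
  t = 3.0000: CF_t = 103.200000, DF = 0.842000, PV = 86.894406
Price P = sum_t PV_t = 92.769494

Answer: Price = 92.7695


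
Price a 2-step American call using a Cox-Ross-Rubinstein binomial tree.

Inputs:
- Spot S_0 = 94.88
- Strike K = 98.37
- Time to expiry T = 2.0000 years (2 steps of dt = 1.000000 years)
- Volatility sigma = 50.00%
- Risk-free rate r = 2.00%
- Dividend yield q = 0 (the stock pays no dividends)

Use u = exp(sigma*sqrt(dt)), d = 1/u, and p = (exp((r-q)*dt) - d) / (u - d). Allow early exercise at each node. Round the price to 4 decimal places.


dt = T/N = 1.000000
u = exp(sigma*sqrt(dt)) = 1.648721; d = 1/u = 0.606531
p = (exp((r-q)*dt) - d) / (u - d) = 0.396924
Discount per step: exp(-r*dt) = 0.980199
Stock lattice S(k, i) with i counting down-moves:
  k=0: S(0,0) = 94.8800
  k=1: S(1,0) = 156.4307; S(1,1) = 57.5476
  k=2: S(2,0) = 257.9106; S(2,1) = 94.8800; S(2,2) = 34.9044
Terminal payoffs V(N, i) = max(S_T - K, 0):
  V(2,0) = 159.540580; V(2,1) = 0.000000; V(2,2) = 0.000000
Backward induction: V(k, i) = exp(-r*dt) * [p * V(k+1, i) + (1-p) * V(k+1, i+1)]; then take max(V_cont, immediate exercise) for American.
  V(1,0) = exp(-r*dt) * [p*159.540580 + (1-p)*0.000000] = 62.071589; exercise = 58.060674; V(1,0) = max -> 62.071589
  V(1,1) = exp(-r*dt) * [p*0.000000 + (1-p)*0.000000] = 0.000000; exercise = 0.000000; V(1,1) = max -> 0.000000
  V(0,0) = exp(-r*dt) * [p*62.071589 + (1-p)*0.000000] = 24.149857; exercise = 0.000000; V(0,0) = max -> 24.149857

Answer: Price = V(0,0) = 24.1499


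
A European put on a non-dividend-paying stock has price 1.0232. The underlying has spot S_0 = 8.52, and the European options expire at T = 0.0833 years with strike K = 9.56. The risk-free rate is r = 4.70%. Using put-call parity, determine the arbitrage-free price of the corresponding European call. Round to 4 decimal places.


Answer: Call price = 0.0206

Derivation:
Put-call parity: C - P = S_0 * exp(-qT) - K * exp(-rT).
S_0 * exp(-qT) = 8.5200 * 1.00000000 = 8.52000000
K * exp(-rT) = 9.5600 * 0.99609255 = 9.52264482
C = P + S*exp(-qT) - K*exp(-rT)
C = 1.0232 + 8.52000000 - 9.52264482 = 0.0206


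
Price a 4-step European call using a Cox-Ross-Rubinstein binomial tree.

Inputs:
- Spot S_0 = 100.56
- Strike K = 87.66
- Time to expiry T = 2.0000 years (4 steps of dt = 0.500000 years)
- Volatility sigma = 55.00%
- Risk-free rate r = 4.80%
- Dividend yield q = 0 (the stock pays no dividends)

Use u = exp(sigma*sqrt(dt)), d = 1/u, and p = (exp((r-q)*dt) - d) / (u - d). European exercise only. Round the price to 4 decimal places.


Answer: Price = V(0,0) = 38.9402

Derivation:
dt = T/N = 0.500000
u = exp(sigma*sqrt(dt)) = 1.475370; d = 1/u = 0.677796
p = (exp((r-q)*dt) - d) / (u - d) = 0.434435
Discount per step: exp(-r*dt) = 0.976286
Stock lattice S(k, i) with i counting down-moves:
  k=0: S(0,0) = 100.5600
  k=1: S(1,0) = 148.3632; S(1,1) = 68.1592
  k=2: S(2,0) = 218.8906; S(2,1) = 100.5600; S(2,2) = 46.1980
  k=3: S(3,0) = 322.9446; S(3,1) = 148.3632; S(3,2) = 68.1592; S(3,3) = 31.3128
  k=4: S(4,0) = 476.4627; S(4,1) = 218.8906; S(4,2) = 100.5600; S(4,3) = 46.1980; S(4,4) = 21.2237
Terminal payoffs V(N, i) = max(S_T - K, 0):
  V(4,0) = 388.802720; V(4,1) = 131.230592; V(4,2) = 12.900000; V(4,3) = 0.000000; V(4,4) = 0.000000
Backward induction: V(k, i) = exp(-r*dt) * [p * V(k+1, i) + (1-p) * V(k+1, i+1)].
  V(3,0) = exp(-r*dt) * [p*388.802720 + (1-p)*131.230592] = 237.363382
  V(3,1) = exp(-r*dt) * [p*131.230592 + (1-p)*12.900000] = 62.781991
  V(3,2) = exp(-r*dt) * [p*12.900000 + (1-p)*0.000000] = 5.471315
  V(3,3) = exp(-r*dt) * [p*0.000000 + (1-p)*0.000000] = 0.000000
  V(2,0) = exp(-r*dt) * [p*237.363382 + (1-p)*62.781991] = 135.338884
  V(2,1) = exp(-r*dt) * [p*62.781991 + (1-p)*5.471315] = 29.648914
  V(2,2) = exp(-r*dt) * [p*5.471315 + (1-p)*0.000000] = 2.320565
  V(1,0) = exp(-r*dt) * [p*135.338884 + (1-p)*29.648914] = 73.772411
  V(1,1) = exp(-r*dt) * [p*29.648914 + (1-p)*2.320565] = 13.856388
  V(0,0) = exp(-r*dt) * [p*73.772411 + (1-p)*13.856388] = 38.940154


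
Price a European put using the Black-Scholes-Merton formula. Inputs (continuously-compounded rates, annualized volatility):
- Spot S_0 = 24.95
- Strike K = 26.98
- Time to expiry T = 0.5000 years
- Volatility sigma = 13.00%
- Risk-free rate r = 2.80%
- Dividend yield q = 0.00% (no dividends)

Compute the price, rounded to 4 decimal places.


Answer: Price = 1.9939

Derivation:
d1 = (ln(S/K) + (r - q + 0.5*sigma^2) * T) / (sigma * sqrt(T)) = -0.65268163
d2 = d1 - sigma * sqrt(T) = -0.74460551
exp(-rT) = 0.98609754; exp(-qT) = 1.00000000
P = K * exp(-rT) * N(-d2) - S_0 * exp(-qT) * N(-d1)
N(-d1) = 0.74301923; N(-d2) = 0.77174488
P = 26.9800 * 0.98609754 * 0.77174488 - 24.9500 * 1.00000000 * 0.74301923 = 1.9939


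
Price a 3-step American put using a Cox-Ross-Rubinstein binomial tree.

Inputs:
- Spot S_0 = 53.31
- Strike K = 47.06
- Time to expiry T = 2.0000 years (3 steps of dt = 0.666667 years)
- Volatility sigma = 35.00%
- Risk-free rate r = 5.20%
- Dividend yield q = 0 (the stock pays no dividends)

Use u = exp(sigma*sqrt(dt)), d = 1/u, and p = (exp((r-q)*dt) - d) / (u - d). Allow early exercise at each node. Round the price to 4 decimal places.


dt = T/N = 0.666667
u = exp(sigma*sqrt(dt)) = 1.330791; d = 1/u = 0.751433
p = (exp((r-q)*dt) - d) / (u - d) = 0.489924
Discount per step: exp(-r*dt) = 0.965927
Stock lattice S(k, i) with i counting down-moves:
  k=0: S(0,0) = 53.3100
  k=1: S(1,0) = 70.9445; S(1,1) = 40.0589
  k=2: S(2,0) = 94.4123; S(2,1) = 53.3100; S(2,2) = 30.1015
  k=3: S(3,0) = 125.6431; S(3,1) = 70.9445; S(3,2) = 40.0589; S(3,3) = 22.6193
Terminal payoffs V(N, i) = max(K - S_T, 0):
  V(3,0) = 0.000000; V(3,1) = 0.000000; V(3,2) = 7.001130; V(3,3) = 24.440723
Backward induction: V(k, i) = exp(-r*dt) * [p * V(k+1, i) + (1-p) * V(k+1, i+1)]; then take max(V_cont, immediate exercise) for American.
  V(2,0) = exp(-r*dt) * [p*0.000000 + (1-p)*0.000000] = 0.000000; exercise = 0.000000; V(2,0) = max -> 0.000000
  V(2,1) = exp(-r*dt) * [p*0.000000 + (1-p)*7.001130] = 3.449429; exercise = 0.000000; V(2,1) = max -> 3.449429
  V(2,2) = exp(-r*dt) * [p*7.001130 + (1-p)*24.440723] = 15.355001; exercise = 16.958460; V(2,2) = max -> 16.958460
  V(1,0) = exp(-r*dt) * [p*0.000000 + (1-p)*3.449429] = 1.699520; exercise = 0.000000; V(1,0) = max -> 1.699520
  V(1,1) = exp(-r*dt) * [p*3.449429 + (1-p)*16.958460] = 9.987744; exercise = 7.001130; V(1,1) = max -> 9.987744
  V(0,0) = exp(-r*dt) * [p*1.699520 + (1-p)*9.987744] = 5.725188; exercise = 0.000000; V(0,0) = max -> 5.725188

Answer: Price = V(0,0) = 5.7252


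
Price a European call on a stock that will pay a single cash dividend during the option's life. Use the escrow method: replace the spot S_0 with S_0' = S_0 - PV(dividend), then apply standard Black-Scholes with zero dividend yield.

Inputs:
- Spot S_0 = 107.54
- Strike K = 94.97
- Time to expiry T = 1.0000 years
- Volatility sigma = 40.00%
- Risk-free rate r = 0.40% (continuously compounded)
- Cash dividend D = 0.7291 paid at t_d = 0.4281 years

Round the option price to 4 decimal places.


PV(D) = D * exp(-r * t_d) = 0.7291 * 0.99828907 = 0.72785256
S_0' = S_0 - PV(D) = 107.5400 - 0.72785256 = 106.81214744
d1 = (ln(S_0'/K) + (r + sigma^2/2)*T) / (sigma*sqrt(T)) = 0.50377652
d2 = d1 - sigma*sqrt(T) = 0.10377652
exp(-rT) = 0.99600799
N(d1) = 0.69279079; N(d2) = 0.54132665
C = S_0' * N(d1) - K * exp(-rT) * N(d2) = 106.81214744 * 0.69279079 - 94.9700 * 0.99600799 * 0.54132665 = 22.7939

Answer: Price = 22.7939


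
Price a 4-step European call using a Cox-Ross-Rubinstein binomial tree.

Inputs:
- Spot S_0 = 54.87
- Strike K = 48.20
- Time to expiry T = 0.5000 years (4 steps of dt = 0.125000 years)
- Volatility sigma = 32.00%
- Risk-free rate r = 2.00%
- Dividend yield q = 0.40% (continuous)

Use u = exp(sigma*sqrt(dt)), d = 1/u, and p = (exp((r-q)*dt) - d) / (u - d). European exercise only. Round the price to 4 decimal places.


dt = T/N = 0.125000
u = exp(sigma*sqrt(dt)) = 1.119785; d = 1/u = 0.893028
p = (exp((r-q)*dt) - d) / (u - d) = 0.480575
Discount per step: exp(-r*dt) = 0.997503
Stock lattice S(k, i) with i counting down-moves:
  k=0: S(0,0) = 54.8700
  k=1: S(1,0) = 61.4426; S(1,1) = 49.0005
  k=2: S(2,0) = 68.8026; S(2,1) = 54.8700; S(2,2) = 43.7588
  k=3: S(3,0) = 77.0441; S(3,1) = 61.4426; S(3,2) = 49.0005; S(3,3) = 39.0778
  k=4: S(4,0) = 86.2729; S(4,1) = 68.8026; S(4,2) = 54.8700; S(4,3) = 43.7588; S(4,4) = 34.8976
Terminal payoffs V(N, i) = max(S_T - K, 0):
  V(4,0) = 38.072862; V(4,1) = 20.602558; V(4,2) = 6.670000; V(4,3) = 0.000000; V(4,4) = 0.000000
Backward induction: V(k, i) = exp(-r*dt) * [p * V(k+1, i) + (1-p) * V(k+1, i+1)].
  V(3,0) = exp(-r*dt) * [p*38.072862 + (1-p)*20.602558] = 28.925939
  V(3,1) = exp(-r*dt) * [p*20.602558 + (1-p)*6.670000] = 13.332262
  V(3,2) = exp(-r*dt) * [p*6.670000 + (1-p)*0.000000] = 3.197430
  V(3,3) = exp(-r*dt) * [p*0.000000 + (1-p)*0.000000] = 0.000000
  V(2,0) = exp(-r*dt) * [p*28.925939 + (1-p)*13.332262] = 20.774188
  V(2,1) = exp(-r*dt) * [p*13.332262 + (1-p)*3.197430] = 8.047829
  V(2,2) = exp(-r*dt) * [p*3.197430 + (1-p)*0.000000] = 1.532767
  V(1,0) = exp(-r*dt) * [p*20.774188 + (1-p)*8.047829] = 14.128430
  V(1,1) = exp(-r*dt) * [p*8.047829 + (1-p)*1.532767] = 4.652096
  V(0,0) = exp(-r*dt) * [p*14.128430 + (1-p)*4.652096] = 9.183196

Answer: Price = V(0,0) = 9.1832


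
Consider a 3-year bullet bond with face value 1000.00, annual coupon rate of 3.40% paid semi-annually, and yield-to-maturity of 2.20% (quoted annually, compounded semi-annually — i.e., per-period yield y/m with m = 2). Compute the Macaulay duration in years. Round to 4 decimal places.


Coupon per period c = face * coupon_rate / m = 17.000000
Periods per year m = 2; per-period yield y/m = 0.011000
Number of cashflows N = 6
Cashflows (t years, CF_t, discount factor 1/(1+y/m)^(m*t), PV):
  t = 0.5000: CF_t = 17.000000, DF = 0.989120, PV = 16.815035
  t = 1.0000: CF_t = 17.000000, DF = 0.978358, PV = 16.632082
  t = 1.5000: CF_t = 17.000000, DF = 0.967713, PV = 16.451119
  t = 2.0000: CF_t = 17.000000, DF = 0.957184, PV = 16.272126
  t = 2.5000: CF_t = 17.000000, DF = 0.946769, PV = 16.095080
  t = 3.0000: CF_t = 1017.000000, DF = 0.936468, PV = 952.388230
Price P = sum_t PV_t = 1034.653671
Macaulay numerator sum_t t * PV_t:
  t * PV_t at t = 0.5000: 8.407517
  t * PV_t at t = 1.0000: 16.632082
  t * PV_t at t = 1.5000: 24.676679
  t * PV_t at t = 2.0000: 32.544252
  t * PV_t at t = 2.5000: 40.237700
  t * PV_t at t = 3.0000: 2857.164689
Macaulay duration D = (sum_t t * PV_t) / P = 2979.662919 / 1034.653671 = 2.879865

Answer: Macaulay duration = 2.8799 years


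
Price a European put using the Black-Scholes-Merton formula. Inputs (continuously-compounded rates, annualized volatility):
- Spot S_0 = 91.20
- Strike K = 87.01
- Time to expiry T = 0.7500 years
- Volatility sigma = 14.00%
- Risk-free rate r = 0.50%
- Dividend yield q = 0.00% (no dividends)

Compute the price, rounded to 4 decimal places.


d1 = (ln(S/K) + (r - q + 0.5*sigma^2) * T) / (sigma * sqrt(T)) = 0.47946336
d2 = d1 - sigma * sqrt(T) = 0.35821980
exp(-rT) = 0.99625702; exp(-qT) = 1.00000000
P = K * exp(-rT) * N(-d2) - S_0 * exp(-qT) * N(-d1)
N(-d1) = 0.31580452; N(-d2) = 0.36008942
P = 87.0100 * 0.99625702 * 0.36008942 - 91.2000 * 1.00000000 * 0.31580452 = 2.4127

Answer: Price = 2.4127


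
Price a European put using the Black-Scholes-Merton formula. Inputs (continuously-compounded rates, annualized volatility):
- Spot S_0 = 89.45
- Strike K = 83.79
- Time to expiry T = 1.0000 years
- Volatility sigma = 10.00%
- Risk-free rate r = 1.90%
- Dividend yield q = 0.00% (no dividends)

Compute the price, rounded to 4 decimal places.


d1 = (ln(S/K) + (r - q + 0.5*sigma^2) * T) / (sigma * sqrt(T)) = 0.89366141
d2 = d1 - sigma * sqrt(T) = 0.79366141
exp(-rT) = 0.98117936; exp(-qT) = 1.00000000
P = K * exp(-rT) * N(-d2) - S_0 * exp(-qT) * N(-d1)
N(-d1) = 0.18575154; N(-d2) = 0.21369628
P = 83.7900 * 0.98117936 * 0.21369628 - 89.4500 * 1.00000000 * 0.18575154 = 0.9531

Answer: Price = 0.9531


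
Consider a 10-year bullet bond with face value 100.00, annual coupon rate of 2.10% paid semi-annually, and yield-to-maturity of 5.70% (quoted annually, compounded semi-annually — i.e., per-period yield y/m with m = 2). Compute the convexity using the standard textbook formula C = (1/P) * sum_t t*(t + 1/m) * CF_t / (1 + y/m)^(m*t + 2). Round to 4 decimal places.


Answer: Convexity = 84.5582

Derivation:
Coupon per period c = face * coupon_rate / m = 1.050000
Periods per year m = 2; per-period yield y/m = 0.028500
Number of cashflows N = 20
Cashflows (t years, CF_t, discount factor 1/(1+y/m)^(m*t), PV):
  t = 0.5000: CF_t = 1.050000, DF = 0.972290, PV = 1.020904
  t = 1.0000: CF_t = 1.050000, DF = 0.945347, PV = 0.992615
  t = 1.5000: CF_t = 1.050000, DF = 0.919152, PV = 0.965109
  t = 2.0000: CF_t = 1.050000, DF = 0.893682, PV = 0.938366
  t = 2.5000: CF_t = 1.050000, DF = 0.868917, PV = 0.912363
  t = 3.0000: CF_t = 1.050000, DF = 0.844840, PV = 0.887082
  t = 3.5000: CF_t = 1.050000, DF = 0.821429, PV = 0.862500
  t = 4.0000: CF_t = 1.050000, DF = 0.798667, PV = 0.838600
  t = 4.5000: CF_t = 1.050000, DF = 0.776536, PV = 0.815362
  t = 5.0000: CF_t = 1.050000, DF = 0.755018, PV = 0.792768
  t = 5.5000: CF_t = 1.050000, DF = 0.734096, PV = 0.770801
  t = 6.0000: CF_t = 1.050000, DF = 0.713754, PV = 0.749442
  t = 6.5000: CF_t = 1.050000, DF = 0.693976, PV = 0.728674
  t = 7.0000: CF_t = 1.050000, DF = 0.674745, PV = 0.708483
  t = 7.5000: CF_t = 1.050000, DF = 0.656048, PV = 0.688850
  t = 8.0000: CF_t = 1.050000, DF = 0.637869, PV = 0.669762
  t = 8.5000: CF_t = 1.050000, DF = 0.620193, PV = 0.651203
  t = 9.0000: CF_t = 1.050000, DF = 0.603007, PV = 0.633158
  t = 9.5000: CF_t = 1.050000, DF = 0.586298, PV = 0.615613
  t = 10.0000: CF_t = 101.050000, DF = 0.570051, PV = 57.603702
Price P = sum_t PV_t = 72.845357
Convexity numerator sum_t t*(t + 1/m) * CF_t / (1+y/m)^(m*t + 2):
  t = 0.5000: term = 0.482555
  t = 1.0000: term = 1.407549
  t = 1.5000: term = 2.737090
  t = 2.0000: term = 4.435408
  t = 2.5000: term = 6.468752
  t = 3.0000: term = 8.805301
  t = 3.5000: term = 11.415072
  t = 4.0000: term = 14.269831
  t = 4.5000: term = 17.343013
  t = 5.0000: term = 20.609642
  t = 5.5000: term = 24.046252
  t = 6.0000: term = 27.630819
  t = 6.5000: term = 31.342689
  t = 7.0000: term = 35.162510
  t = 7.5000: term = 39.072169
  t = 8.0000: term = 43.054731
  t = 8.5000: term = 47.094383
  t = 9.0000: term = 51.176372
  t = 9.5000: term = 55.286957
  t = 10.0000: term = 5717.828226
Convexity = (1/P) * sum = 6159.669321 / 72.845357 = 84.558160


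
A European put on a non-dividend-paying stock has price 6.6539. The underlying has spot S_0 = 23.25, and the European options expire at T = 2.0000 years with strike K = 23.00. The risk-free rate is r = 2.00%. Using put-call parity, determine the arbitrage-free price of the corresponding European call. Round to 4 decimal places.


Put-call parity: C - P = S_0 * exp(-qT) - K * exp(-rT).
S_0 * exp(-qT) = 23.2500 * 1.00000000 = 23.25000000
K * exp(-rT) = 23.0000 * 0.96078944 = 22.09815710
C = P + S*exp(-qT) - K*exp(-rT)
C = 6.6539 + 23.25000000 - 22.09815710 = 7.8057

Answer: Call price = 7.8057


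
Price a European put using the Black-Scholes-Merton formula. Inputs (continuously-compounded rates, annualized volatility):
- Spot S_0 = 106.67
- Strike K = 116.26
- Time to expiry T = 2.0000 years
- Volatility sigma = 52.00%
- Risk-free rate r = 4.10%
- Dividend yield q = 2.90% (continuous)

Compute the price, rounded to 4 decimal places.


d1 = (ln(S/K) + (r - q + 0.5*sigma^2) * T) / (sigma * sqrt(T)) = 0.28326547
d2 = d1 - sigma * sqrt(T) = -0.45212558
exp(-rT) = 0.92127196; exp(-qT) = 0.94364995
P = K * exp(-rT) * N(-d2) - S_0 * exp(-qT) * N(-d1)
N(-d1) = 0.38848667; N(-d2) = 0.67441074
P = 116.2600 * 0.92127196 * 0.67441074 - 106.6700 * 0.94364995 * 0.38848667 = 33.1294

Answer: Price = 33.1294


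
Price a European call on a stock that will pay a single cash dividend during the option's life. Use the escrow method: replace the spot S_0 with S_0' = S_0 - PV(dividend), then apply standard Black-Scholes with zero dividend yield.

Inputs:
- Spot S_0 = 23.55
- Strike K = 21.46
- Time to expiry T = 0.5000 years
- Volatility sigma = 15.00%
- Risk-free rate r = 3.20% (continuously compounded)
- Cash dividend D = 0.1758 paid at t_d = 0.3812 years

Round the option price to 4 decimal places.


Answer: Price = 2.4696

Derivation:
PV(D) = D * exp(-r * t_d) = 0.1758 * 0.98787570 = 0.17366855
S_0' = S_0 - PV(D) = 23.5500 - 0.17366855 = 23.37633145
d1 = (ln(S_0'/K) + (r + sigma^2/2)*T) / (sigma*sqrt(T)) = 1.01029811
d2 = d1 - sigma*sqrt(T) = 0.90423209
exp(-rT) = 0.98412732
N(d1) = 0.84382376; N(d2) = 0.81706383
C = S_0' * N(d1) - K * exp(-rT) * N(d2) = 23.37633145 * 0.84382376 - 21.4600 * 0.98412732 * 0.81706383 = 2.4696


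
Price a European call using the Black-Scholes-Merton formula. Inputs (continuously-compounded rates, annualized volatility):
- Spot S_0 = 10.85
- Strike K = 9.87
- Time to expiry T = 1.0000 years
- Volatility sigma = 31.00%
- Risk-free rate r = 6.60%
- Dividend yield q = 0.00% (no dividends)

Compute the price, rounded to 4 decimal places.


Answer: Price = 2.2033

Derivation:
d1 = (ln(S/K) + (r - q + 0.5*sigma^2) * T) / (sigma * sqrt(T)) = 0.67327492
d2 = d1 - sigma * sqrt(T) = 0.36327492
exp(-rT) = 0.93613086; exp(-qT) = 1.00000000
C = S_0 * exp(-qT) * N(d1) - K * exp(-rT) * N(d2)
N(d1) = 0.74961380; N(d2) = 0.64180024
C = 10.8500 * 1.00000000 * 0.74961380 - 9.8700 * 0.93613086 * 0.64180024 = 2.2033


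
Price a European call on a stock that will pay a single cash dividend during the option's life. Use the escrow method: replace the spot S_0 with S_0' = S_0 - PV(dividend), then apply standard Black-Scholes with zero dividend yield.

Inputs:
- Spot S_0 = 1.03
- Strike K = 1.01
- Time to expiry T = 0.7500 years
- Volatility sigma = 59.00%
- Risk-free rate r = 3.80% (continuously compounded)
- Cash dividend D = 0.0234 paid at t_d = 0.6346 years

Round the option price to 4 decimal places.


Answer: Price = 0.2135

Derivation:
PV(D) = D * exp(-r * t_d) = 0.0234 * 0.97617364 = 0.02284246
S_0' = S_0 - PV(D) = 1.0300 - 0.02284246 = 1.00715754
d1 = (ln(S_0'/K) + (r + sigma^2/2)*T) / (sigma*sqrt(T)) = 0.30573968
d2 = d1 - sigma*sqrt(T) = -0.20521531
exp(-rT) = 0.97190229
N(d1) = 0.62009857; N(d2) = 0.41870195
C = S_0' * N(d1) - K * exp(-rT) * N(d2) = 1.00715754 * 0.62009857 - 1.0100 * 0.97190229 * 0.41870195 = 0.2135


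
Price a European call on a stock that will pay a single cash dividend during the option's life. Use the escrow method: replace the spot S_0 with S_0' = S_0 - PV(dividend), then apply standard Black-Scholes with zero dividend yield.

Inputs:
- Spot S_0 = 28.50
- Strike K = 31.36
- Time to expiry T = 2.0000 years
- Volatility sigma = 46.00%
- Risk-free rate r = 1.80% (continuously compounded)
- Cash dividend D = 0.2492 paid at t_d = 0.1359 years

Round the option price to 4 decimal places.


PV(D) = D * exp(-r * t_d) = 0.2492 * 0.99755679 = 0.24859115
S_0' = S_0 - PV(D) = 28.5000 - 0.24859115 = 28.25140885
d1 = (ln(S_0'/K) + (r + sigma^2/2)*T) / (sigma*sqrt(T)) = 0.22014099
d2 = d1 - sigma*sqrt(T) = -0.43039725
exp(-rT) = 0.96464029
N(d1) = 0.58711932; N(d2) = 0.33345335
C = S_0' * N(d1) - K * exp(-rT) * N(d2) = 28.25140885 * 0.58711932 - 31.3600 * 0.96464029 * 0.33345335 = 6.4996

Answer: Price = 6.4996


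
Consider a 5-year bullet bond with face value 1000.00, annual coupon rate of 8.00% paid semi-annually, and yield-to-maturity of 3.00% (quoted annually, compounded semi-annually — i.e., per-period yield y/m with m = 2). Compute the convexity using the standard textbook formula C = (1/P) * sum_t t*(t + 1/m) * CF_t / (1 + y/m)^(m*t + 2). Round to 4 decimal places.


Answer: Convexity = 21.7853

Derivation:
Coupon per period c = face * coupon_rate / m = 40.000000
Periods per year m = 2; per-period yield y/m = 0.015000
Number of cashflows N = 10
Cashflows (t years, CF_t, discount factor 1/(1+y/m)^(m*t), PV):
  t = 0.5000: CF_t = 40.000000, DF = 0.985222, PV = 39.408867
  t = 1.0000: CF_t = 40.000000, DF = 0.970662, PV = 38.826470
  t = 1.5000: CF_t = 40.000000, DF = 0.956317, PV = 38.252680
  t = 2.0000: CF_t = 40.000000, DF = 0.942184, PV = 37.687369
  t = 2.5000: CF_t = 40.000000, DF = 0.928260, PV = 37.130413
  t = 3.0000: CF_t = 40.000000, DF = 0.914542, PV = 36.581688
  t = 3.5000: CF_t = 40.000000, DF = 0.901027, PV = 36.041072
  t = 4.0000: CF_t = 40.000000, DF = 0.887711, PV = 35.508445
  t = 4.5000: CF_t = 40.000000, DF = 0.874592, PV = 34.983690
  t = 5.0000: CF_t = 1040.000000, DF = 0.861667, PV = 896.133921
Price P = sum_t PV_t = 1230.554614
Convexity numerator sum_t t*(t + 1/m) * CF_t / (1+y/m)^(m*t + 2):
  t = 0.5000: term = 19.126340
  t = 1.0000: term = 56.531054
  t = 1.5000: term = 111.391239
  t = 2.0000: term = 182.908439
  t = 2.5000: term = 270.308037
  t = 3.0000: term = 372.838672
  t = 3.5000: term = 489.771655
  t = 4.0000: term = 620.400407
  t = 4.5000: term = 764.039910
  t = 5.0000: term = 23920.680266
Convexity = (1/P) * sum = 26807.996018 / 1230.554614 = 21.785296


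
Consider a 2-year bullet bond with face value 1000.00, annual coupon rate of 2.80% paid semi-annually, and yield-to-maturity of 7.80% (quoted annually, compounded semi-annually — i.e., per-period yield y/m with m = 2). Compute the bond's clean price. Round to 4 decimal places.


Coupon per period c = face * coupon_rate / m = 14.000000
Periods per year m = 2; per-period yield y/m = 0.039000
Number of cashflows N = 4
Cashflows (t years, CF_t, discount factor 1/(1+y/m)^(m*t), PV):
  t = 0.5000: CF_t = 14.000000, DF = 0.962464, PV = 13.474495
  t = 1.0000: CF_t = 14.000000, DF = 0.926337, PV = 12.968715
  t = 1.5000: CF_t = 14.000000, DF = 0.891566, PV = 12.481920
  t = 2.0000: CF_t = 1014.000000, DF = 0.858100, PV = 870.113215
Price P = sum_t PV_t = 909.038345

Answer: Price = 909.0383


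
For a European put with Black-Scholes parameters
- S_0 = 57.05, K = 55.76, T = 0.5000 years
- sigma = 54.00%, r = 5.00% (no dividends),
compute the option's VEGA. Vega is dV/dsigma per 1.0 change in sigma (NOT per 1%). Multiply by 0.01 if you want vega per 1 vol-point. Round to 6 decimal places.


d1 = 0.3162896747; d2 = -0.0655479871
phi(d1) = 0.3794782059; exp(-qT) = 1.0000000000; exp(-rT) = 0.9753099120
Vega = S * exp(-qT) * phi(d1) * sqrt(T) = 57.0500 * 1.0000000000 * 0.3794782059 * 0.7071067812 = 15.308319

Answer: Vega = 15.308319


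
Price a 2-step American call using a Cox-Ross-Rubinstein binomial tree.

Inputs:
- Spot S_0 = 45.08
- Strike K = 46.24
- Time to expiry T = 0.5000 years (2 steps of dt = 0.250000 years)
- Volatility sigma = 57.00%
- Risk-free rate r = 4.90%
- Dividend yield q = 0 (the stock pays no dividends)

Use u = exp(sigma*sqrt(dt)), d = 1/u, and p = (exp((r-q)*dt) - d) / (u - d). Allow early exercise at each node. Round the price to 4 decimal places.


Answer: Price = V(0,0) = 6.6309

Derivation:
dt = T/N = 0.250000
u = exp(sigma*sqrt(dt)) = 1.329762; d = 1/u = 0.752014
p = (exp((r-q)*dt) - d) / (u - d) = 0.450562
Discount per step: exp(-r*dt) = 0.987825
Stock lattice S(k, i) with i counting down-moves:
  k=0: S(0,0) = 45.0800
  k=1: S(1,0) = 59.9457; S(1,1) = 33.9008
  k=2: S(2,0) = 79.7135; S(2,1) = 45.0800; S(2,2) = 25.4939
Terminal payoffs V(N, i) = max(S_T - K, 0):
  V(2,0) = 33.473479; V(2,1) = 0.000000; V(2,2) = 0.000000
Backward induction: V(k, i) = exp(-r*dt) * [p * V(k+1, i) + (1-p) * V(k+1, i+1)]; then take max(V_cont, immediate exercise) for American.
  V(1,0) = exp(-r*dt) * [p*33.473479 + (1-p)*0.000000] = 14.898245; exercise = 13.705672; V(1,0) = max -> 14.898245
  V(1,1) = exp(-r*dt) * [p*0.000000 + (1-p)*0.000000] = 0.000000; exercise = 0.000000; V(1,1) = max -> 0.000000
  V(0,0) = exp(-r*dt) * [p*14.898245 + (1-p)*0.000000] = 6.630853; exercise = 0.000000; V(0,0) = max -> 6.630853


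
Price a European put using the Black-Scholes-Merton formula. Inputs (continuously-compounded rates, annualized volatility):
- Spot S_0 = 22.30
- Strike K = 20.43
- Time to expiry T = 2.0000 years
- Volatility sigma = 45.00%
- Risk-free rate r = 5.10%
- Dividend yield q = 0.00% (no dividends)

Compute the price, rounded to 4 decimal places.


d1 = (ln(S/K) + (r - q + 0.5*sigma^2) * T) / (sigma * sqrt(T)) = 0.61609785
d2 = d1 - sigma * sqrt(T) = -0.02029825
exp(-rT) = 0.90302955; exp(-qT) = 1.00000000
P = K * exp(-rT) * N(-d2) - S_0 * exp(-qT) * N(-d1)
N(-d1) = 0.26891497; N(-d2) = 0.50809728
P = 20.4300 * 0.90302955 * 0.50809728 - 22.3000 * 1.00000000 * 0.26891497 = 3.3770

Answer: Price = 3.3770


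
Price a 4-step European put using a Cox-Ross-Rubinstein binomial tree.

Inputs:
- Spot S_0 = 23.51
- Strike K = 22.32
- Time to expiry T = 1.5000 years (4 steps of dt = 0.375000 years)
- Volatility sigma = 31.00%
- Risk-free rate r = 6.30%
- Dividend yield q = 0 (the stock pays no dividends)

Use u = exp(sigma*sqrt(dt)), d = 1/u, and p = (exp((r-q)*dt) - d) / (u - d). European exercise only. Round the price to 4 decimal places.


dt = T/N = 0.375000
u = exp(sigma*sqrt(dt)) = 1.209051; d = 1/u = 0.827095
p = (exp((r-q)*dt) - d) / (u - d) = 0.515272
Discount per step: exp(-r*dt) = 0.976652
Stock lattice S(k, i) with i counting down-moves:
  k=0: S(0,0) = 23.5100
  k=1: S(1,0) = 28.4248; S(1,1) = 19.4450
  k=2: S(2,0) = 34.3670; S(2,1) = 23.5100; S(2,2) = 16.0829
  k=3: S(3,0) = 41.5514; S(3,1) = 28.4248; S(3,2) = 19.4450; S(3,3) = 13.3021
  k=4: S(4,0) = 50.2378; S(4,1) = 34.3670; S(4,2) = 23.5100; S(4,3) = 16.0829; S(4,4) = 11.0021
Terminal payoffs V(N, i) = max(K - S_T, 0):
  V(4,0) = 0.000000; V(4,1) = 0.000000; V(4,2) = 0.000000; V(4,3) = 6.237126; V(4,4) = 11.317923
Backward induction: V(k, i) = exp(-r*dt) * [p * V(k+1, i) + (1-p) * V(k+1, i+1)].
  V(3,0) = exp(-r*dt) * [p*0.000000 + (1-p)*0.000000] = 0.000000
  V(3,1) = exp(-r*dt) * [p*0.000000 + (1-p)*0.000000] = 0.000000
  V(3,2) = exp(-r*dt) * [p*0.000000 + (1-p)*6.237126] = 2.952719
  V(3,3) = exp(-r*dt) * [p*6.237126 + (1-p)*11.317923] = 8.496802
  V(2,0) = exp(-r*dt) * [p*0.000000 + (1-p)*0.000000] = 0.000000
  V(2,1) = exp(-r*dt) * [p*0.000000 + (1-p)*2.952719] = 1.397847
  V(2,2) = exp(-r*dt) * [p*2.952719 + (1-p)*8.496802] = 5.508404
  V(1,0) = exp(-r*dt) * [p*0.000000 + (1-p)*1.397847] = 0.661755
  V(1,1) = exp(-r*dt) * [p*1.397847 + (1-p)*5.508404] = 3.311190
  V(0,0) = exp(-r*dt) * [p*0.661755 + (1-p)*3.311190] = 1.900574

Answer: Price = V(0,0) = 1.9006


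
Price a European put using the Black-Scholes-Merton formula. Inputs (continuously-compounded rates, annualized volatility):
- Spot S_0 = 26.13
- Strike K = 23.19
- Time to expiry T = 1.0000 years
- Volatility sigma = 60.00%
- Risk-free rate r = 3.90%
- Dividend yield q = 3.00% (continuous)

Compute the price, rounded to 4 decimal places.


d1 = (ln(S/K) + (r - q + 0.5*sigma^2) * T) / (sigma * sqrt(T)) = 0.51393821
d2 = d1 - sigma * sqrt(T) = -0.08606179
exp(-rT) = 0.96175071; exp(-qT) = 0.97044553
P = K * exp(-rT) * N(-d2) - S_0 * exp(-qT) * N(-d1)
N(-d1) = 0.30364759; N(-d2) = 0.53429135
P = 23.1900 * 0.96175071 * 0.53429135 - 26.1300 * 0.97044553 * 0.30364759 = 4.2165

Answer: Price = 4.2165


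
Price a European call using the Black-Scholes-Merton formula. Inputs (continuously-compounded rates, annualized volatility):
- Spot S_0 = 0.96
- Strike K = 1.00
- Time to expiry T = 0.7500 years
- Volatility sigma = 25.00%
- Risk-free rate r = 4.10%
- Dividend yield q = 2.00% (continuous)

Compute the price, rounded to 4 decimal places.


d1 = (ln(S/K) + (r - q + 0.5*sigma^2) * T) / (sigma * sqrt(T)) = -0.00754941
d2 = d1 - sigma * sqrt(T) = -0.22405576
exp(-rT) = 0.96971797; exp(-qT) = 0.98511194
C = S_0 * exp(-qT) * N(d1) - K * exp(-rT) * N(d2)
N(d1) = 0.49698825; N(d2) = 0.41135696
C = 0.9600 * 0.98511194 * 0.49698825 - 1.0000 * 0.96971797 * 0.41135696 = 0.0711

Answer: Price = 0.0711


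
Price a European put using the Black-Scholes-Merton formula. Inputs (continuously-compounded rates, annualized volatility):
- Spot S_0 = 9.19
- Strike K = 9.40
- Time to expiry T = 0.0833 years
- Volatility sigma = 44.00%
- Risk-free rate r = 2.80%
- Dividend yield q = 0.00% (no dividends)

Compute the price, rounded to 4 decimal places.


Answer: Price = 0.5700

Derivation:
d1 = (ln(S/K) + (r - q + 0.5*sigma^2) * T) / (sigma * sqrt(T)) = -0.09605287
d2 = d1 - sigma * sqrt(T) = -0.22304452
exp(-rT) = 0.99767032; exp(-qT) = 1.00000000
P = K * exp(-rT) * N(-d2) - S_0 * exp(-qT) * N(-d1)
N(-d1) = 0.53826071; N(-d2) = 0.58824957
P = 9.4000 * 0.99767032 * 0.58824957 - 9.1900 * 1.00000000 * 0.53826071 = 0.5700


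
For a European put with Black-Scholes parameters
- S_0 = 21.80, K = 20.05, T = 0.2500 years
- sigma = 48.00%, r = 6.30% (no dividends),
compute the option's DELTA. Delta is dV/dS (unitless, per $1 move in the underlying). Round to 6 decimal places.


Answer: Delta = -0.296569

Derivation:
d1 = 0.5342950668; d2 = 0.2942950668
phi(d1) = 0.3458762792; exp(-qT) = 1.0000000000; exp(-rT) = 0.9843733826
N(-d1) = 0.2965687024
Delta = -exp(-qT) * N(-d1) = -1.0000000000 * 0.2965687024 = -0.296569


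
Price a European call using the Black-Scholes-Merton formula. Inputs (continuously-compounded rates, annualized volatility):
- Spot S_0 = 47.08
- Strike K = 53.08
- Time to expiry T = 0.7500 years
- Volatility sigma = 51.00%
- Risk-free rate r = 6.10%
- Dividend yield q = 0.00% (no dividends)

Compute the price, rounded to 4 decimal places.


d1 = (ln(S/K) + (r - q + 0.5*sigma^2) * T) / (sigma * sqrt(T)) = 0.05283451
d2 = d1 - sigma * sqrt(T) = -0.38883845
exp(-rT) = 0.95528075; exp(-qT) = 1.00000000
C = S_0 * exp(-qT) * N(d1) - K * exp(-rT) * N(d2)
N(d1) = 0.52106812; N(d2) = 0.34869783
C = 47.0800 * 1.00000000 * 0.52106812 - 53.0800 * 0.95528075 * 0.34869783 = 6.8507

Answer: Price = 6.8507


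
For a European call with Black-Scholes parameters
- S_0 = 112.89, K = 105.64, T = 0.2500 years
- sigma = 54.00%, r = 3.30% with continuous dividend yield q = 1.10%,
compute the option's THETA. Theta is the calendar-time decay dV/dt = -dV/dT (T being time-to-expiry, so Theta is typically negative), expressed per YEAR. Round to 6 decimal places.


d1 = 0.4012103920; d2 = 0.1312103920
phi(d1) = 0.3680916133; exp(-qT) = 0.9972537778; exp(-rT) = 0.9917839379
Theta = -S*exp(-qT)*phi(d1)*sigma/(2*sqrt(T)) - r*K*exp(-rT)*N(d2) + q*S*exp(-qT)*N(d1)
N(d1) = 0.6558673849; N(d2) = 0.5521955623; sqrt(T) = 0.5000000000
Term 1 = -112.8900 * 0.9972537778 * 0.3680916133 * 0.5400 / (2 * 0.5000000000) = -22.3774628867
Term 2 = -0.0330 * 105.6400 * 0.9917839379 * 0.5521955623 = -1.9092039098
Term 3 = 0.0110 * 112.8900 * 0.9972537778 * 0.6558673849 = 0.8122129004
Theta = -22.3774628867 + (-1.9092039098) + (0.8122129004) = -23.474454

Answer: Theta = -23.474454
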